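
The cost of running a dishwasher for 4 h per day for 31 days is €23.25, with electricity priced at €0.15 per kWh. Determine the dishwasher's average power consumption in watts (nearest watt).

1250 W

Energy = €23.25 ÷ €0.15/kWh = 155 kWh
Runtime = 4 h/day × 31 days = 124 h
Power = 155 kWh ÷ 124 h = 1.25 kW = 1250 W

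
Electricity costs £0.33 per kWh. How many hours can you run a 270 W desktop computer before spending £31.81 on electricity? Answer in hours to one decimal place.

357.0 h

Energy available = £31.81 ÷ £0.33/kWh = 96.3939 kWh
Hours = 96.3939 kWh ÷ 0.27 kW = 357.0 h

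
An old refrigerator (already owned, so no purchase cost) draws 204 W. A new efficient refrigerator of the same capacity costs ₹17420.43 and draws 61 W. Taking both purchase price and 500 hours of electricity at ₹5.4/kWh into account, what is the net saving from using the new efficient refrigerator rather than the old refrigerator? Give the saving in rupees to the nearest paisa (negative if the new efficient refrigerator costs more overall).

old refrigerator: ₹0.00 + (204/1000) kW × 500 h × ₹5.4 = ₹0.00 + ₹550.8 = ₹550.8
new efficient refrigerator: ₹17420.43 + (61/1000) kW × 500 h × ₹5.4 = ₹17420.43 + ₹164.7 = ₹17585.13
Saving = ₹550.8 − ₹17585.13 = −₹17034.33

-₹17034.33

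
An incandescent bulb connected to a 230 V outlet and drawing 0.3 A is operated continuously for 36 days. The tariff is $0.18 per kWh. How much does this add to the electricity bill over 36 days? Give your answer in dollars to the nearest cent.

Power = 0.3 A × 230 V = 69 W = 0.069 kW
Runtime = 24 h × 36 = 864 h
Energy = 0.069 kW × 864 h = 59.616 kWh
Cost = 59.616 kWh × $0.18/kWh = $10.73

$10.73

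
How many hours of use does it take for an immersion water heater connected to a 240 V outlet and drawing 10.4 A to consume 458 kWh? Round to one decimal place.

Power = 10.4 A × 240 V = 2496 W = 2.496 kW
Hours = 458 kWh ÷ 2.496 kW = 183.5 h

183.5 h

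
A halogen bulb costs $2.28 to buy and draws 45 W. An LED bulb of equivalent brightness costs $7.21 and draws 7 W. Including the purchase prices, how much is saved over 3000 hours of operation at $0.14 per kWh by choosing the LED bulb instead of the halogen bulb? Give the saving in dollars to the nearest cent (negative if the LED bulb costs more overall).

$11.03

halogen bulb: $2.28 + (45/1000) kW × 3000 h × $0.14 = $2.28 + $18.9 = $21.18
LED bulb: $7.21 + (7/1000) kW × 3000 h × $0.14 = $7.21 + $2.94 = $10.15
Saving = $21.18 − $10.15 = $11.03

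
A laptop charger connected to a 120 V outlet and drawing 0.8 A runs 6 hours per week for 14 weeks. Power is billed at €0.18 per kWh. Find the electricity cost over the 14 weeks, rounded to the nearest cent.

Power = 0.8 A × 120 V = 96 W = 0.096 kW
Runtime = 6 h/week × 14 weeks = 84 h
Energy = 0.096 kW × 84 h = 8.064 kWh
Cost = 8.064 kWh × €0.18/kWh = €1.45

€1.45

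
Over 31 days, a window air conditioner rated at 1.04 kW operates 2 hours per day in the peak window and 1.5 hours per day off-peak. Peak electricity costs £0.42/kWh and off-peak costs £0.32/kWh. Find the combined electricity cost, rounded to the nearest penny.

£42.56

Peak energy = 1.04 kW × 2 h × 31 = 64.48 kWh
Off-peak energy = 1.04 kW × 1.5 h × 31 = 48.36 kWh
Cost = 64.48 × £0.42 + 48.36 × £0.32 = £27.0816 + £15.4752 = £42.56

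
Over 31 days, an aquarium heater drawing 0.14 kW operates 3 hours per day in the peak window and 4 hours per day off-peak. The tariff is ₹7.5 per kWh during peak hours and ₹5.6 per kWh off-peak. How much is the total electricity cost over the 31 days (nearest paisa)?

₹194.87

Peak energy = 0.14 kW × 3 h × 31 = 13.02 kWh
Off-peak energy = 0.14 kW × 4 h × 31 = 17.36 kWh
Cost = 13.02 × ₹7.5 + 17.36 × ₹5.6 = ₹97.65 + ₹97.216 = ₹194.87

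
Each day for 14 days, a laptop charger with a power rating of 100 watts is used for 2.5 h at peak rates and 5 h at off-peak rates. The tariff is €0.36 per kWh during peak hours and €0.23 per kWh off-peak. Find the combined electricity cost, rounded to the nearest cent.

€2.87

Peak energy = 0.1 kW × 2.5 h × 14 = 3.5 kWh
Off-peak energy = 0.1 kW × 5 h × 14 = 7 kWh
Cost = 3.5 × €0.36 + 7 × €0.23 = €1.26 + €1.61 = €2.87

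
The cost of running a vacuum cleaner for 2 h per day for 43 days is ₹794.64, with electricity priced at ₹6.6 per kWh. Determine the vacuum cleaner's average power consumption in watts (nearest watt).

1400 W

Energy = ₹794.64 ÷ ₹6.6/kWh = 120.4 kWh
Runtime = 2 h/day × 43 days = 86 h
Power = 120.4 kWh ÷ 86 h = 1.4 kW = 1400 W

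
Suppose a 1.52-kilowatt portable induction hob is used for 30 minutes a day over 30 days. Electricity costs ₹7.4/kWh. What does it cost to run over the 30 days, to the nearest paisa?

₹168.72

Runtime = 30 min × 30 = 900 min = 15 h
Energy = 1.52 kW × 15 h = 22.8 kWh
Cost = 22.8 kWh × ₹7.4/kWh = ₹168.72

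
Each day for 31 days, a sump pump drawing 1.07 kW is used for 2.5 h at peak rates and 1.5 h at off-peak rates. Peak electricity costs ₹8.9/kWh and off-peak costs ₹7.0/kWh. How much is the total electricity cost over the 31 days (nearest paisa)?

Peak energy = 1.07 kW × 2.5 h × 31 = 82.925 kWh
Off-peak energy = 1.07 kW × 1.5 h × 31 = 49.755 kWh
Cost = 82.925 × ₹8.9 + 49.755 × ₹7.0 = ₹738.0325 + ₹348.285 = ₹1086.32

₹1086.32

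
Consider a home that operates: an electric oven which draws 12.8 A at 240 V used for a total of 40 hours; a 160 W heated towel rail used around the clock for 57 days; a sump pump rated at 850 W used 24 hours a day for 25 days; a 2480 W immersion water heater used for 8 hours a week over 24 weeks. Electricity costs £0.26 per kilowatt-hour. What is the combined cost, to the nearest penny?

electric oven: Power = 12.8 A × 240 V = 3072 W = 3.072 kW
electric oven: 3.072 kW × 40 h = 122.88 kWh
heated towel rail: Runtime = 24 h × 57 = 1368 h
heated towel rail: 0.16 kW × 1368 h = 218.88 kWh
sump pump: Runtime = 24 h × 25 = 600 h
sump pump: 0.85 kW × 600 h = 510 kWh
immersion water heater: Runtime = 8 h/week × 24 weeks = 192 h
immersion water heater: 2.48 kW × 192 h = 476.16 kWh
Total energy = 1327.92 kWh
Cost = 1327.92 × £0.26 = £345.26

£345.26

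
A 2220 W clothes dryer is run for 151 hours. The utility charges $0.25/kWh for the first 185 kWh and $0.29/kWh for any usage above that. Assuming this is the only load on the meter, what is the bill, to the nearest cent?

$89.81

Energy = 2.22 kW × 151 h = 335.22 kWh
Tier 1 (0–185 kWh): 185 × $0.25 = $46.25
Above 185 kWh: 150.22 × $0.29 = $43.5638
Bill = $89.81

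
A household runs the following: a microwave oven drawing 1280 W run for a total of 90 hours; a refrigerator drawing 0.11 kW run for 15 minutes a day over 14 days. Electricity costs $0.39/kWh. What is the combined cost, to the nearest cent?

$45.08

microwave oven: 1.28 kW × 90 h = 115.2 kWh
refrigerator: Runtime = 15 min × 14 = 210 min = 3.5 h
refrigerator: 0.11 kW × 3.5 h = 0.385 kWh
Total energy = 115.585 kWh
Cost = 115.585 × $0.39 = $45.08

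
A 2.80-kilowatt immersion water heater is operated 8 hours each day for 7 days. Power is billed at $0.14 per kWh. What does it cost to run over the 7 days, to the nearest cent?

Runtime = 8 h/day × 7 days = 56 h
Energy = 2.8 kW × 56 h = 156.8 kWh
Cost = 156.8 kWh × $0.14/kWh = $21.95

$21.95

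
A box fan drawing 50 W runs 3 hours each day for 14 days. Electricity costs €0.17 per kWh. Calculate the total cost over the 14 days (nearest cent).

€0.36

Runtime = 3 h/day × 14 days = 42 h
Energy = 0.05 kW × 42 h = 2.1 kWh
Cost = 2.1 kWh × €0.17/kWh = €0.36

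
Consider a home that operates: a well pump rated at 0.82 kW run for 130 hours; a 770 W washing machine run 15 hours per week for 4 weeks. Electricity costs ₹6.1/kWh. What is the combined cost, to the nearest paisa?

well pump: 0.82 kW × 130 h = 106.6 kWh
washing machine: Runtime = 15 h/week × 4 weeks = 60 h
washing machine: 0.77 kW × 60 h = 46.2 kWh
Total energy = 152.8 kWh
Cost = 152.8 × ₹6.1 = ₹932.08

₹932.08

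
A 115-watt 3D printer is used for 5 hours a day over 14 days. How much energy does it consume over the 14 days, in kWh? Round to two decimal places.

Runtime = 5 h/day × 14 days = 70 h
Energy = 0.115 kW × 70 h = 8.05 kWh

8.05 kWh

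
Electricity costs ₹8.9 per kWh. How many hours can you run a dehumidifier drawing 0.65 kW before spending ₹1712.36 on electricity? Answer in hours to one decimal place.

Energy available = ₹1712.36 ÷ ₹8.9/kWh = 192.4 kWh
Hours = 192.4 kWh ÷ 0.65 kW = 296.0 h

296.0 h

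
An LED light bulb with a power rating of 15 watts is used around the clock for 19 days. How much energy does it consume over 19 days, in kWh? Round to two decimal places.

6.84 kWh

Runtime = 24 h × 19 = 456 h
Energy = 0.015 kW × 456 h = 6.84 kWh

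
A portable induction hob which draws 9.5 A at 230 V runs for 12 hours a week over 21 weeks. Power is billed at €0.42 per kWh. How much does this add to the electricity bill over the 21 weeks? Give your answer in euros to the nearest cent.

Power = 9.5 A × 230 V = 2185 W = 2.185 kW
Runtime = 12 h/week × 21 weeks = 252 h
Energy = 2.185 kW × 252 h = 550.62 kWh
Cost = 550.62 kWh × €0.42/kWh = €231.26

€231.26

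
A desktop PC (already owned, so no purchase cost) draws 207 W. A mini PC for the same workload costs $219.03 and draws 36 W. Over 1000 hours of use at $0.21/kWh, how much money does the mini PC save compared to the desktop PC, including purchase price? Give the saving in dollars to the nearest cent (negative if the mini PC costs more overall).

desktop PC: $0.00 + (207/1000) kW × 1000 h × $0.21 = $0.00 + $43.47 = $43.47
mini PC: $219.03 + (36/1000) kW × 1000 h × $0.21 = $219.03 + $7.56 = $226.59
Saving = $43.47 − $226.59 = −$183.12

-$183.12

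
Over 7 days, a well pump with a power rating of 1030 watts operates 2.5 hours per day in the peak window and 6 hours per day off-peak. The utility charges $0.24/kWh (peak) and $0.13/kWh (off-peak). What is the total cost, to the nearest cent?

Peak energy = 1.03 kW × 2.5 h × 7 = 18.025 kWh
Off-peak energy = 1.03 kW × 6 h × 7 = 43.26 kWh
Cost = 18.025 × $0.24 + 43.26 × $0.13 = $4.326 + $5.6238 = $9.95

$9.95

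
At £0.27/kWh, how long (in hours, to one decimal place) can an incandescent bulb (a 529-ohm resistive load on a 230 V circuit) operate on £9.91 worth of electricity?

Power = V²/R = 230²/529 = 100 W = 0.1 kW
Energy available = £9.91 ÷ £0.27/kWh = 36.7037 kWh
Hours = 36.7037 kWh ÷ 0.1 kW = 367.0 h

367.0 h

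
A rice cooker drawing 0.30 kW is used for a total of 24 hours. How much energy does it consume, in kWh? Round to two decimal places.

7.20 kWh

Energy = 0.3 kW × 24 h = 7.2 kWh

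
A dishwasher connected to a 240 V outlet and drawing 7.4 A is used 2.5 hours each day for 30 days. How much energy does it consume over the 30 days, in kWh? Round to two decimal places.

133.20 kWh

Power = 7.4 A × 240 V = 1776 W = 1.776 kW
Runtime = 2.5 h/day × 30 days = 75 h
Energy = 1.776 kW × 75 h = 133.2 kWh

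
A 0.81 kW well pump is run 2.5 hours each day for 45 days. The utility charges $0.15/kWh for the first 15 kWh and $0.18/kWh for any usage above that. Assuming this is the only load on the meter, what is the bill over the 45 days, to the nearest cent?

$15.95

Runtime = 2.5 h/day × 45 days = 112.5 h
Energy = 0.81 kW × 112.5 h = 91.125 kWh
Tier 1 (0–15 kWh): 15 × $0.15 = $2.25
Above 15 kWh: 76.125 × $0.18 = $13.7025
Bill = $15.95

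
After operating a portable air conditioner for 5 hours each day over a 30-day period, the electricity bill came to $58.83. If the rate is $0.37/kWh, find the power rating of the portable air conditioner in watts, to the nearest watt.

Energy = $58.83 ÷ $0.37/kWh = 159 kWh
Runtime = 5 h/day × 30 days = 150 h
Power = 159 kWh ÷ 150 h = 1.06 kW = 1060 W

1060 W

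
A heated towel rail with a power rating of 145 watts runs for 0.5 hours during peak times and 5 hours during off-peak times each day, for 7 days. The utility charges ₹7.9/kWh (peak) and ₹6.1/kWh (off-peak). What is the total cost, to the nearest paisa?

Peak energy = 0.145 kW × 0.5 h × 7 = 0.5075 kWh
Off-peak energy = 0.145 kW × 5 h × 7 = 5.075 kWh
Cost = 0.5075 × ₹7.9 + 5.075 × ₹6.1 = ₹4.00925 + ₹30.9575 = ₹34.97

₹34.97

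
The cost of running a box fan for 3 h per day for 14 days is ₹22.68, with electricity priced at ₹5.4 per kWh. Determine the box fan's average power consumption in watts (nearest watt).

100 W

Energy = ₹22.68 ÷ ₹5.4/kWh = 4.2 kWh
Runtime = 3 h/day × 14 days = 42 h
Power = 4.2 kWh ÷ 42 h = 0.1 kW = 100 W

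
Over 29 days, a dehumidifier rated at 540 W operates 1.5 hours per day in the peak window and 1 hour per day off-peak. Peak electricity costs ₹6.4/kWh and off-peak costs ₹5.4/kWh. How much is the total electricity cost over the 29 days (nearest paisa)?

Peak energy = 0.54 kW × 1.5 h × 29 = 23.49 kWh
Off-peak energy = 0.54 kW × 1 h × 29 = 15.66 kWh
Cost = 23.49 × ₹6.4 + 15.66 × ₹5.4 = ₹150.336 + ₹84.564 = ₹234.90

₹234.90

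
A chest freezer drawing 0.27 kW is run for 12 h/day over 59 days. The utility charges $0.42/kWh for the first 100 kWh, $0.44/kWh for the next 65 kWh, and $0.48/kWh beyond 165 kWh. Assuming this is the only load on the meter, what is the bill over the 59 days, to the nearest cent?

Runtime = 12 h/day × 59 days = 708 h
Energy = 0.27 kW × 708 h = 191.16 kWh
Tier 1 (0–100 kWh): 100 × $0.42 = $42
Tier 2 (100–165 kWh): 65 × $0.44 = $28.6
Above 165 kWh: 26.16 × $0.48 = $12.5568
Bill = $83.16

$83.16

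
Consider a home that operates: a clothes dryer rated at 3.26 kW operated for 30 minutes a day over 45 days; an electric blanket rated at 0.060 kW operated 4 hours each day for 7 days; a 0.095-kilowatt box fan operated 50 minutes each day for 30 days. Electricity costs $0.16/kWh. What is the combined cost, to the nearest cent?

clothes dryer: Runtime = 30 min × 45 = 1350 min = 22.5 h
clothes dryer: 3.26 kW × 22.5 h = 73.35 kWh
electric blanket: Runtime = 4 h/day × 7 days = 28 h
electric blanket: 0.06 kW × 28 h = 1.68 kWh
box fan: Runtime = 50 min × 30 = 1500 min = 25 h
box fan: 0.095 kW × 25 h = 2.375 kWh
Total energy = 77.405 kWh
Cost = 77.405 × $0.16 = $12.38

$12.38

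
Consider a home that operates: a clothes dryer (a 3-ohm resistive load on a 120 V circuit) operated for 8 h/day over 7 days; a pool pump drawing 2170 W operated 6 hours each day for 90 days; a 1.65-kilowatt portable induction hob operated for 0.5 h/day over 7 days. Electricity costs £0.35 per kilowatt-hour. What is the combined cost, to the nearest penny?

clothes dryer: Power = V²/R = 120²/3 = 4800 W = 4.8 kW
clothes dryer: Runtime = 8 h/day × 7 days = 56 h
clothes dryer: 4.8 kW × 56 h = 268.8 kWh
pool pump: Runtime = 6 h/day × 90 days = 540 h
pool pump: 2.17 kW × 540 h = 1171.8 kWh
portable induction hob: Runtime = 0.5 h/day × 7 days = 3.5 h
portable induction hob: 1.65 kW × 3.5 h = 5.775 kWh
Total energy = 1446.375 kWh
Cost = 1446.375 × £0.35 = £506.23

£506.23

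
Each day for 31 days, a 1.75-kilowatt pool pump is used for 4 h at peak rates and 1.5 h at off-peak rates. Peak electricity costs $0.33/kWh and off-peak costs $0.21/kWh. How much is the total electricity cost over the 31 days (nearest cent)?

$88.70

Peak energy = 1.75 kW × 4 h × 31 = 217 kWh
Off-peak energy = 1.75 kW × 1.5 h × 31 = 81.375 kWh
Cost = 217 × $0.33 + 81.375 × $0.21 = $71.61 + $17.08875 = $88.70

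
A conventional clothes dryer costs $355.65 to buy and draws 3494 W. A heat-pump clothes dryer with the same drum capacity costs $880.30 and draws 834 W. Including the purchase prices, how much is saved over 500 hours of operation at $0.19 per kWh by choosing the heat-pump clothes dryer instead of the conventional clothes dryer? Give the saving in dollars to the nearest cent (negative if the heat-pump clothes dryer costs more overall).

-$271.95

conventional clothes dryer: $355.65 + (3494/1000) kW × 500 h × $0.19 = $355.65 + $331.93 = $687.58
heat-pump clothes dryer: $880.30 + (834/1000) kW × 500 h × $0.19 = $880.30 + $79.23 = $959.53
Saving = $687.58 − $959.53 = −$271.95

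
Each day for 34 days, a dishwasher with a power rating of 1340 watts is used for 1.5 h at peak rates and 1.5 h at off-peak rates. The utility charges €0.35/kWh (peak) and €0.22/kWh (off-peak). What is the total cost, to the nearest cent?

€38.95

Peak energy = 1.34 kW × 1.5 h × 34 = 68.34 kWh
Off-peak energy = 1.34 kW × 1.5 h × 34 = 68.34 kWh
Cost = 68.34 × €0.35 + 68.34 × €0.22 = €23.919 + €15.0348 = €38.95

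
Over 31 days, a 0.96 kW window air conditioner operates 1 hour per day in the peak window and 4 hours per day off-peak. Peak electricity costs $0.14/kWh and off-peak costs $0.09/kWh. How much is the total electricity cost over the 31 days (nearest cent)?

$14.88

Peak energy = 0.96 kW × 1 h × 31 = 29.76 kWh
Off-peak energy = 0.96 kW × 4 h × 31 = 119.04 kWh
Cost = 29.76 × $0.14 + 119.04 × $0.09 = $4.1664 + $10.7136 = $14.88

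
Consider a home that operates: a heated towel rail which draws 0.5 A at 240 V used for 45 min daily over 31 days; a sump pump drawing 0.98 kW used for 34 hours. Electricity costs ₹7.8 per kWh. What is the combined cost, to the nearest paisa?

heated towel rail: Power = 0.5 A × 240 V = 120 W = 0.12 kW
heated towel rail: Runtime = 45 min × 31 = 1395 min = 23.25 h
heated towel rail: 0.12 kW × 23.25 h = 2.79 kWh
sump pump: 0.98 kW × 34 h = 33.32 kWh
Total energy = 36.11 kWh
Cost = 36.11 × ₹7.8 = ₹281.66

₹281.66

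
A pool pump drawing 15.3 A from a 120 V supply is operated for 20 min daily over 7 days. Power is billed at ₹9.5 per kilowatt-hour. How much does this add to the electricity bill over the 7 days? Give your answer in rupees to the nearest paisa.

Power = 15.3 A × 120 V = 1836 W = 1.836 kW
Runtime = 20 min × 7 = 140 min = 2.333333… h
Energy = 1.836 kW × 2.333333… h = 4.284 kWh
Cost = 4.284 kWh × ₹9.5/kWh = ₹40.70

₹40.70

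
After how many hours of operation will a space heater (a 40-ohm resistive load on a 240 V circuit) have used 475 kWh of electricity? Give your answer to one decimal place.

Power = V²/R = 240²/40 = 1440 W = 1.44 kW
Hours = 475 kWh ÷ 1.44 kW = 329.9 h

329.9 h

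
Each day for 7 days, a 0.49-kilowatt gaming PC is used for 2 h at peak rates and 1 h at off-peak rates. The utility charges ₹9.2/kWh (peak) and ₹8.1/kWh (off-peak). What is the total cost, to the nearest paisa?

₹90.90

Peak energy = 0.49 kW × 2 h × 7 = 6.86 kWh
Off-peak energy = 0.49 kW × 1 h × 7 = 3.43 kWh
Cost = 6.86 × ₹9.2 + 3.43 × ₹8.1 = ₹63.112 + ₹27.783 = ₹90.90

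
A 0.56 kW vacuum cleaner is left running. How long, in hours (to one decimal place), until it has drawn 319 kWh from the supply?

569.6 h

Hours = 319 kWh ÷ 0.56 kW = 569.6 h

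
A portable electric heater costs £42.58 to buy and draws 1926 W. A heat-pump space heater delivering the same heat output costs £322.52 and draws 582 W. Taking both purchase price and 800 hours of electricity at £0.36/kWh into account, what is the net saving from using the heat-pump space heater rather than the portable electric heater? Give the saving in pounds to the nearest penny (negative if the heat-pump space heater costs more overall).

£107.13

portable electric heater: £42.58 + (1926/1000) kW × 800 h × £0.36 = £42.58 + £554.688 = £597.268
heat-pump space heater: £322.52 + (582/1000) kW × 800 h × £0.36 = £322.52 + £167.616 = £490.136
Saving = £597.268 − £490.136 = £107.132 → £107.13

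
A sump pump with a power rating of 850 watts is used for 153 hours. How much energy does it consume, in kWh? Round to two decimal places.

Energy = 0.85 kW × 153 h = 130.05 kWh

130.05 kWh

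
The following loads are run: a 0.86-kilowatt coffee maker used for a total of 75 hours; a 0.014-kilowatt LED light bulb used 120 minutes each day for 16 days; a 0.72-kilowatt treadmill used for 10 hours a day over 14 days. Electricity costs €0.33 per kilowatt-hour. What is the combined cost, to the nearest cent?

coffee maker: 0.86 kW × 75 h = 64.5 kWh
LED light bulb: Runtime = 120 min × 16 = 1920 min = 32 h
LED light bulb: 0.014 kW × 32 h = 0.448 kWh
treadmill: Runtime = 10 h/day × 14 days = 140 h
treadmill: 0.72 kW × 140 h = 100.8 kWh
Total energy = 165.748 kWh
Cost = 165.748 × €0.33 = €54.70

€54.70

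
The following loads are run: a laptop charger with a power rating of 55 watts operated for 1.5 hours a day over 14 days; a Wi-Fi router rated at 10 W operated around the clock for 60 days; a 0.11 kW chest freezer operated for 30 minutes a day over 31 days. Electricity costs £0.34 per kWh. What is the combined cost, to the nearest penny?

£5.87

laptop charger: Runtime = 1.5 h/day × 14 days = 21 h
laptop charger: 0.055 kW × 21 h = 1.155 kWh
Wi-Fi router: Runtime = 24 h × 60 = 1440 h
Wi-Fi router: 0.01 kW × 1440 h = 14.4 kWh
chest freezer: Runtime = 30 min × 31 = 930 min = 15.5 h
chest freezer: 0.11 kW × 15.5 h = 1.705 kWh
Total energy = 17.26 kWh
Cost = 17.26 × £0.34 = £5.87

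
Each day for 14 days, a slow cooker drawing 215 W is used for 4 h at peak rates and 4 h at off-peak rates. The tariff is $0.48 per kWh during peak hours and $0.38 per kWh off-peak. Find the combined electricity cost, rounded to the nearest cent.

$10.35

Peak energy = 0.215 kW × 4 h × 14 = 12.04 kWh
Off-peak energy = 0.215 kW × 4 h × 14 = 12.04 kWh
Cost = 12.04 × $0.48 + 12.04 × $0.38 = $5.7792 + $4.5752 = $10.35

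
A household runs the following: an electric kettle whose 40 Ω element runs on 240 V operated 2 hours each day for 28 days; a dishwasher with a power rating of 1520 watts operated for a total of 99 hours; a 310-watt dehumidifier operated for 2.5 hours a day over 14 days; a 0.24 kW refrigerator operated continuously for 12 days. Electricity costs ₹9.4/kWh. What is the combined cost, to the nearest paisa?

₹2924.25

electric kettle: Power = V²/R = 240²/40 = 1440 W = 1.44 kW
electric kettle: Runtime = 2 h/day × 28 days = 56 h
electric kettle: 1.44 kW × 56 h = 80.64 kWh
dishwasher: 1.52 kW × 99 h = 150.48 kWh
dehumidifier: Runtime = 2.5 h/day × 14 days = 35 h
dehumidifier: 0.31 kW × 35 h = 10.85 kWh
refrigerator: Runtime = 24 h × 12 = 288 h
refrigerator: 0.24 kW × 288 h = 69.12 kWh
Total energy = 311.09 kWh
Cost = 311.09 × ₹9.4 = ₹2924.25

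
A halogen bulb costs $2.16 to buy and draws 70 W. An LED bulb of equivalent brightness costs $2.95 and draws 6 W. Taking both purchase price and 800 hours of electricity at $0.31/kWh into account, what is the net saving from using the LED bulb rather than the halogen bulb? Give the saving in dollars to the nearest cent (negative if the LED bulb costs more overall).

halogen bulb: $2.16 + (70/1000) kW × 800 h × $0.31 = $2.16 + $17.36 = $19.52
LED bulb: $2.95 + (6/1000) kW × 800 h × $0.31 = $2.95 + $1.488 = $4.438
Saving = $19.52 − $4.438 = $15.082 → $15.08

$15.08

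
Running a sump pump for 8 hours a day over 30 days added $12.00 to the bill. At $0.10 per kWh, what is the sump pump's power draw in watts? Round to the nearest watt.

500 W

Energy = $12.00 ÷ $0.10/kWh = 120 kWh
Runtime = 8 h/day × 30 days = 240 h
Power = 120 kWh ÷ 240 h = 0.5 kW = 500 W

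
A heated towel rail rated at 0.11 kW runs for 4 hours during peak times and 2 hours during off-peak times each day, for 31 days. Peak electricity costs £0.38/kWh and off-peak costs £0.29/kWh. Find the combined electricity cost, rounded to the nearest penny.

£7.16

Peak energy = 0.11 kW × 4 h × 31 = 13.64 kWh
Off-peak energy = 0.11 kW × 2 h × 31 = 6.82 kWh
Cost = 13.64 × £0.38 + 6.82 × £0.29 = £5.1832 + £1.9778 = £7.16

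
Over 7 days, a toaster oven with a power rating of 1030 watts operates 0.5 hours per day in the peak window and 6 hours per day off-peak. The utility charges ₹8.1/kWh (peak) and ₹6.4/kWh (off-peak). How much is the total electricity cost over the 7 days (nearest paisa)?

₹306.06

Peak energy = 1.03 kW × 0.5 h × 7 = 3.605 kWh
Off-peak energy = 1.03 kW × 6 h × 7 = 43.26 kWh
Cost = 3.605 × ₹8.1 + 43.26 × ₹6.4 = ₹29.2005 + ₹276.864 = ₹306.06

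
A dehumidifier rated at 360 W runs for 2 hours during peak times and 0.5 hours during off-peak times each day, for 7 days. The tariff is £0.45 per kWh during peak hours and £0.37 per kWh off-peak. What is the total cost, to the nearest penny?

£2.73

Peak energy = 0.36 kW × 2 h × 7 = 5.04 kWh
Off-peak energy = 0.36 kW × 0.5 h × 7 = 1.26 kWh
Cost = 5.04 × £0.45 + 1.26 × £0.37 = £2.268 + £0.4662 = £2.73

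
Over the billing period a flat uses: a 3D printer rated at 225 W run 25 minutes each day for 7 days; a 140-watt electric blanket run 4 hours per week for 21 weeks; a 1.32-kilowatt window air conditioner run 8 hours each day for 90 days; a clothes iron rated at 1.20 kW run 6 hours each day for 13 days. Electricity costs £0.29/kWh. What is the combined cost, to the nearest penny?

3D printer: Runtime = 25 min × 7 = 175 min = 2.916666… h
3D printer: 0.225 kW × 2.916666… h = 0.65625 kWh
electric blanket: Runtime = 4 h/week × 21 weeks = 84 h
electric blanket: 0.14 kW × 84 h = 11.76 kWh
window air conditioner: Runtime = 8 h/day × 90 days = 720 h
window air conditioner: 1.32 kW × 720 h = 950.4 kWh
clothes iron: Runtime = 6 h/day × 13 days = 78 h
clothes iron: 1.2 kW × 78 h = 93.6 kWh
Total energy = 1056.41625 kWh
Cost = 1056.41625 × £0.29 = £306.36

£306.36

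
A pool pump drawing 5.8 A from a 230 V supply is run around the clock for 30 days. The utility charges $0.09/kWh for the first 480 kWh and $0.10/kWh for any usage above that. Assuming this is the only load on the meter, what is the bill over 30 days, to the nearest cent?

Power = 5.8 A × 230 V = 1334 W = 1.334 kW
Runtime = 24 h × 30 = 720 h
Energy = 1.334 kW × 720 h = 960.48 kWh
Tier 1 (0–480 kWh): 480 × $0.09 = $43.2
Above 480 kWh: 480.48 × $0.10 = $48.048
Bill = $91.25

$91.25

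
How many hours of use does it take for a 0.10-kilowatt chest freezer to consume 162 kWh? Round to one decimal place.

Hours = 162 kWh ÷ 0.1 kW = 1620.0 h

1620.0 h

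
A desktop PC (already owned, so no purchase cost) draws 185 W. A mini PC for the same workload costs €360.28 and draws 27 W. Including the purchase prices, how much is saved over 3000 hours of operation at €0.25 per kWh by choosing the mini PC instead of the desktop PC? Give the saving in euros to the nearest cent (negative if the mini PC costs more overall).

desktop PC: €0.00 + (185/1000) kW × 3000 h × €0.25 = €0.00 + €138.75 = €138.75
mini PC: €360.28 + (27/1000) kW × 3000 h × €0.25 = €360.28 + €20.25 = €380.53
Saving = €138.75 − €380.53 = −€241.78

-€241.78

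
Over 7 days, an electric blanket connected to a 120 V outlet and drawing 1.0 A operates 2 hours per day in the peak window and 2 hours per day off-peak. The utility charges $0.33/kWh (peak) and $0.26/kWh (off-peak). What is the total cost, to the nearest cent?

$0.99

Power = 1.0 A × 120 V = 120 W = 0.12 kW
Peak energy = 0.12 kW × 2 h × 7 = 1.68 kWh
Off-peak energy = 0.12 kW × 2 h × 7 = 1.68 kWh
Cost = 1.68 × $0.33 + 1.68 × $0.26 = $0.5544 + $0.4368 = $0.99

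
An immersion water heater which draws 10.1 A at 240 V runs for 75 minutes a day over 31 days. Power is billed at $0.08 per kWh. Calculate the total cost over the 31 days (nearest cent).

Power = 10.1 A × 240 V = 2424 W = 2.424 kW
Runtime = 75 min × 31 = 2325 min = 38.75 h
Energy = 2.424 kW × 38.75 h = 93.93 kWh
Cost = 93.93 kWh × $0.08/kWh = $7.51

$7.51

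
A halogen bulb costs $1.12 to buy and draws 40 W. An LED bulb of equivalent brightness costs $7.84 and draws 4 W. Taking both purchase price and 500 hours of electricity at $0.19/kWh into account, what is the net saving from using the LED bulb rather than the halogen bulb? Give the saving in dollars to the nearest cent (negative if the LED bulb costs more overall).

-$3.30

halogen bulb: $1.12 + (40/1000) kW × 500 h × $0.19 = $1.12 + $3.8 = $4.92
LED bulb: $7.84 + (4/1000) kW × 500 h × $0.19 = $7.84 + $0.38 = $8.22
Saving = $4.92 − $8.22 = −$3.3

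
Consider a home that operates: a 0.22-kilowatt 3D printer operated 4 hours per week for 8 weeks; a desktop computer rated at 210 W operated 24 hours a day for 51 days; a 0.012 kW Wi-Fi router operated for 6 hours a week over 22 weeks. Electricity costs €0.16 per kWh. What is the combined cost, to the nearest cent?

€42.51

3D printer: Runtime = 4 h/week × 8 weeks = 32 h
3D printer: 0.22 kW × 32 h = 7.04 kWh
desktop computer: Runtime = 24 h × 51 = 1224 h
desktop computer: 0.21 kW × 1224 h = 257.04 kWh
Wi-Fi router: Runtime = 6 h/week × 22 weeks = 132 h
Wi-Fi router: 0.012 kW × 132 h = 1.584 kWh
Total energy = 265.664 kWh
Cost = 265.664 × €0.16 = €42.51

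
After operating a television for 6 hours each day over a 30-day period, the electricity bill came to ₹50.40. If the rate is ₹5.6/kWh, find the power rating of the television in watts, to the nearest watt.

Energy = ₹50.40 ÷ ₹5.6/kWh = 9 kWh
Runtime = 6 h/day × 30 days = 180 h
Power = 9 kWh ÷ 180 h = 0.05 kW = 50 W

50 W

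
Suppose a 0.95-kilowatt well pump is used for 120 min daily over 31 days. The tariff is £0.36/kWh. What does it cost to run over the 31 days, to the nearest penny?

£21.20

Runtime = 120 min × 31 = 3720 min = 62 h
Energy = 0.95 kW × 62 h = 58.9 kWh
Cost = 58.9 kWh × £0.36/kWh = £21.20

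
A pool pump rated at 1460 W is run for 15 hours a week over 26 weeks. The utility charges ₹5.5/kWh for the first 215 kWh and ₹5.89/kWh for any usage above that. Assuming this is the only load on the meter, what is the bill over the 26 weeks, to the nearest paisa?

Runtime = 15 h/week × 26 weeks = 390 h
Energy = 1.46 kW × 390 h = 569.4 kWh
Tier 1 (0–215 kWh): 215 × ₹5.5 = ₹1182.5
Above 215 kWh: 354.4 × ₹5.89 = ₹2087.416
Bill = ₹3269.92

₹3269.92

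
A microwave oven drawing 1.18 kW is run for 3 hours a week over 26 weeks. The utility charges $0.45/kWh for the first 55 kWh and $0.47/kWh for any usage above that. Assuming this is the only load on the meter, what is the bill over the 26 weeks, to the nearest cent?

Runtime = 3 h/week × 26 weeks = 78 h
Energy = 1.18 kW × 78 h = 92.04 kWh
Tier 1 (0–55 kWh): 55 × $0.45 = $24.75
Above 55 kWh: 37.04 × $0.47 = $17.4088
Bill = $42.16

$42.16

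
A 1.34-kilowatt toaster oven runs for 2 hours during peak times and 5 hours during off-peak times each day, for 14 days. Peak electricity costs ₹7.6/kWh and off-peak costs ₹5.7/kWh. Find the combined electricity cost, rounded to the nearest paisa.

₹819.81

Peak energy = 1.34 kW × 2 h × 14 = 37.52 kWh
Off-peak energy = 1.34 kW × 5 h × 14 = 93.8 kWh
Cost = 37.52 × ₹7.6 + 93.8 × ₹5.7 = ₹285.152 + ₹534.66 = ₹819.81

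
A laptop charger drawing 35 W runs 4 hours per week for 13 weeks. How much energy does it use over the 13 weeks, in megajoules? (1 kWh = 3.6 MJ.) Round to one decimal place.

Runtime = 4 h/week × 13 weeks = 52 h
Energy = 0.035 kW × 52 h = 1.82 kWh
= 1.82 × 3.6 MJ = 6.6 MJ

6.6 MJ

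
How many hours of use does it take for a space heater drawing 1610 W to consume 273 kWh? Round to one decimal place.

169.6 h

Hours = 273 kWh ÷ 1.61 kW = 169.6 h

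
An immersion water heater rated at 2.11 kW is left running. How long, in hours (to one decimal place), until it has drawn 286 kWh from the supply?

Hours = 286 kWh ÷ 2.11 kW = 135.5 h

135.5 h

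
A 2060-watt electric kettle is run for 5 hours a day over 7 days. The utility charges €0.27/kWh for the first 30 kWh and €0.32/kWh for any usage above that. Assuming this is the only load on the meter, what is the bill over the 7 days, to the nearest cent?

€21.57

Runtime = 5 h/day × 7 days = 35 h
Energy = 2.06 kW × 35 h = 72.1 kWh
Tier 1 (0–30 kWh): 30 × €0.27 = €8.1
Above 30 kWh: 42.1 × €0.32 = €13.472
Bill = €21.57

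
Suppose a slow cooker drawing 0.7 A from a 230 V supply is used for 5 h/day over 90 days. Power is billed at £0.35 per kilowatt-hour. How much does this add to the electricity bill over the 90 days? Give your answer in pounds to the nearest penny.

Power = 0.7 A × 230 V = 161 W = 0.161 kW
Runtime = 5 h/day × 90 days = 450 h
Energy = 0.161 kW × 450 h = 72.45 kWh
Cost = 72.45 kWh × £0.35/kWh = £25.36

£25.36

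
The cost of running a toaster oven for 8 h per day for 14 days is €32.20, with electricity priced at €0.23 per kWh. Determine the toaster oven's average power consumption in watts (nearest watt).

1250 W

Energy = €32.20 ÷ €0.23/kWh = 140 kWh
Runtime = 8 h/day × 14 days = 112 h
Power = 140 kWh ÷ 112 h = 1.25 kW = 1250 W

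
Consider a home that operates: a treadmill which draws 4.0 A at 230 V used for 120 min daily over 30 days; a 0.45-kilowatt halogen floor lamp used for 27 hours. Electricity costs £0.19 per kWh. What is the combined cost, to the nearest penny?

treadmill: Power = 4.0 A × 230 V = 920 W = 0.92 kW
treadmill: Runtime = 120 min × 30 = 3600 min = 60 h
treadmill: 0.92 kW × 60 h = 55.2 kWh
halogen floor lamp: 0.45 kW × 27 h = 12.15 kWh
Total energy = 67.35 kWh
Cost = 67.35 × £0.19 = £12.80

£12.80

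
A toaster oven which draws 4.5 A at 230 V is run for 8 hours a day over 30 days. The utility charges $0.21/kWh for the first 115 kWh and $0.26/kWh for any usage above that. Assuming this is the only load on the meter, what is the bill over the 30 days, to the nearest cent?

$58.83

Power = 4.5 A × 230 V = 1035 W = 1.035 kW
Runtime = 8 h/day × 30 days = 240 h
Energy = 1.035 kW × 240 h = 248.4 kWh
Tier 1 (0–115 kWh): 115 × $0.21 = $24.15
Above 115 kWh: 133.4 × $0.26 = $34.684
Bill = $58.83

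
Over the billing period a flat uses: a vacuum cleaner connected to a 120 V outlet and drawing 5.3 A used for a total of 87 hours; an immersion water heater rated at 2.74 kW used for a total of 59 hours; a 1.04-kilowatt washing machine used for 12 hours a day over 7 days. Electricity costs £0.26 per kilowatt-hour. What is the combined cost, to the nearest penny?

vacuum cleaner: Power = 5.3 A × 120 V = 636 W = 0.636 kW
vacuum cleaner: 0.636 kW × 87 h = 55.332 kWh
immersion water heater: 2.74 kW × 59 h = 161.66 kWh
washing machine: Runtime = 12 h/day × 7 days = 84 h
washing machine: 1.04 kW × 84 h = 87.36 kWh
Total energy = 304.352 kWh
Cost = 304.352 × £0.26 = £79.13

£79.13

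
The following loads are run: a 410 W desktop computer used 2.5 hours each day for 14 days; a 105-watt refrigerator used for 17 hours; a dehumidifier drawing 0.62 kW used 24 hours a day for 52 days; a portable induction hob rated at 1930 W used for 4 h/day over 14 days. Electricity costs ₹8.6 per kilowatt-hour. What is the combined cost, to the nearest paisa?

desktop computer: Runtime = 2.5 h/day × 14 days = 35 h
desktop computer: 0.41 kW × 35 h = 14.35 kWh
refrigerator: 0.105 kW × 17 h = 1.785 kWh
dehumidifier: Runtime = 24 h × 52 = 1248 h
dehumidifier: 0.62 kW × 1248 h = 773.76 kWh
portable induction hob: Runtime = 4 h/day × 14 days = 56 h
portable induction hob: 1.93 kW × 56 h = 108.08 kWh
Total energy = 897.975 kWh
Cost = 897.975 × ₹8.6 = ₹7722.59

₹7722.59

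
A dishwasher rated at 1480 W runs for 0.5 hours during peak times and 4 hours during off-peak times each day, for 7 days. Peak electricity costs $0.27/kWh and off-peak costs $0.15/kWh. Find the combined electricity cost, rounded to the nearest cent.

Peak energy = 1.48 kW × 0.5 h × 7 = 5.18 kWh
Off-peak energy = 1.48 kW × 4 h × 7 = 41.44 kWh
Cost = 5.18 × $0.27 + 41.44 × $0.15 = $1.3986 + $6.216 = $7.61

$7.61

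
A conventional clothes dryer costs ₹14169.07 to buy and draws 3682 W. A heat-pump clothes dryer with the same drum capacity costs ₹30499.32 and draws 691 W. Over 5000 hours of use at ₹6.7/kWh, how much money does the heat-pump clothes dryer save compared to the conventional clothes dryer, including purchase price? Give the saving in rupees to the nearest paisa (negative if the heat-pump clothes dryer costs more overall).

₹83868.25

conventional clothes dryer: ₹14169.07 + (3682/1000) kW × 5000 h × ₹6.7 = ₹14169.07 + ₹123347 = ₹137516.07
heat-pump clothes dryer: ₹30499.32 + (691/1000) kW × 5000 h × ₹6.7 = ₹30499.32 + ₹23148.5 = ₹53647.82
Saving = ₹137516.07 − ₹53647.82 = ₹83868.25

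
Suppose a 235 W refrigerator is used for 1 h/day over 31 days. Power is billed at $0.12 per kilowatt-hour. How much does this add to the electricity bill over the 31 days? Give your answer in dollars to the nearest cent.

$0.87

Runtime = 1 h/day × 31 days = 31 h
Energy = 0.235 kW × 31 h = 7.285 kWh
Cost = 7.285 kWh × $0.12/kWh = $0.87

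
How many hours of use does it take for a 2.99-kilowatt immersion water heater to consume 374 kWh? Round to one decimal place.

Hours = 374 kWh ÷ 2.99 kW = 125.1 h

125.1 h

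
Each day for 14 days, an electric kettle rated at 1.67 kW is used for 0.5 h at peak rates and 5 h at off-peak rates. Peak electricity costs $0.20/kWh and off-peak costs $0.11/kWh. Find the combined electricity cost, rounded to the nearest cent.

$15.20

Peak energy = 1.67 kW × 0.5 h × 14 = 11.69 kWh
Off-peak energy = 1.67 kW × 5 h × 14 = 116.9 kWh
Cost = 11.69 × $0.20 + 116.9 × $0.11 = $2.338 + $12.859 = $15.20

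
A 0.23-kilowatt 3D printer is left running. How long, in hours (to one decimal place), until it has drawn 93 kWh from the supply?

404.3 h

Hours = 93 kWh ÷ 0.23 kW = 404.3 h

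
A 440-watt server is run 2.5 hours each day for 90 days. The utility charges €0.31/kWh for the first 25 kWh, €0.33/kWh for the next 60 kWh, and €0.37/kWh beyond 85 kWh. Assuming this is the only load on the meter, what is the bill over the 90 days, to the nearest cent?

€32.73

Runtime = 2.5 h/day × 90 days = 225 h
Energy = 0.44 kW × 225 h = 99 kWh
Tier 1 (0–25 kWh): 25 × €0.31 = €7.75
Tier 2 (25–85 kWh): 60 × €0.33 = €19.8
Above 85 kWh: 14 × €0.37 = €5.18
Bill = €32.73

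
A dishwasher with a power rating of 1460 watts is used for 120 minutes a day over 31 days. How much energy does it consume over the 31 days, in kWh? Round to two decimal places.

Runtime = 120 min × 31 = 3720 min = 62 h
Energy = 1.46 kW × 62 h = 90.52 kWh

90.52 kWh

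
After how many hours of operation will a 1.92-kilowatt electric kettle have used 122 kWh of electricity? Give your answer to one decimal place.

63.5 h

Hours = 122 kWh ÷ 1.92 kW = 63.5 h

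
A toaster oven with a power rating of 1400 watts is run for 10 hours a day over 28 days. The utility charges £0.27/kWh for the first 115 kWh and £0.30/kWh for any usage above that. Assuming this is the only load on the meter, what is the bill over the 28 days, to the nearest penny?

£114.15

Runtime = 10 h/day × 28 days = 280 h
Energy = 1.4 kW × 280 h = 392 kWh
Tier 1 (0–115 kWh): 115 × £0.27 = £31.05
Above 115 kWh: 277 × £0.30 = £83.1
Bill = £114.15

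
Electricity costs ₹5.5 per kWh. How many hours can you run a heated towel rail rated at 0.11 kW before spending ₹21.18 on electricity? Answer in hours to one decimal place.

Energy available = ₹21.18 ÷ ₹5.5/kWh = 3.8509 kWh
Hours = 3.8509 kWh ÷ 0.11 kW = 35.0 h

35.0 h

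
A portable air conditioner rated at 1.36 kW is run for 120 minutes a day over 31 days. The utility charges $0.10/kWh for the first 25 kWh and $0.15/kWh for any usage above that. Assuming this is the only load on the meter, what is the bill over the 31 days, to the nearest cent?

Runtime = 120 min × 31 = 3720 min = 62 h
Energy = 1.36 kW × 62 h = 84.32 kWh
Tier 1 (0–25 kWh): 25 × $0.10 = $2.5
Above 25 kWh: 59.32 × $0.15 = $8.898
Bill = $11.40

$11.40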